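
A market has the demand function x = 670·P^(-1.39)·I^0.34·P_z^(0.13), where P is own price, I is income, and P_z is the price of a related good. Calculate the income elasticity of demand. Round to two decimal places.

For a Cobb–Douglas (constant-elasticity) form x = A·I^α·…, the elasticity with respect to I equals the exponent α at every point.
Here the exponent on I is 0.34, so the income elasticity of demand is 0.34.

0.34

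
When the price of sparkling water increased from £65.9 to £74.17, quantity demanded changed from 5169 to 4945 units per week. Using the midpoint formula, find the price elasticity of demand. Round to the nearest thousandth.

-0.375

%ΔQ = (4945 − 5169)/[(5169 + 4945)/2] = -224/5057 ≈ -0.0443.
%Δp = (74.17 − 65.9)/[(65.9 + 74.17)/2] = 8.27/70.035 ≈ 0.1181.
Arc elasticity E = %ΔQ/%Δp ≈ -0.0443/0.1181 ≈ -0.375.
|E| < 1: demand is inelastic over this range.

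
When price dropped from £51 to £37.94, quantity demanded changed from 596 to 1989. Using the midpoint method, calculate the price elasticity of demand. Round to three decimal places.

-3.670

%Δq = (1989 − 596)/[(596 + 1989)/2] = 1393/1292.5 ≈ 1.0778.
%ΔP = (37.94 − 51)/[(51 + 37.94)/2] = -13.06/44.47 ≈ -0.2937.
Arc elasticity E = %Δq/%ΔP ≈ 1.0778/-0.2937 ≈ -3.670.
|E| > 1: demand is elastic over this range.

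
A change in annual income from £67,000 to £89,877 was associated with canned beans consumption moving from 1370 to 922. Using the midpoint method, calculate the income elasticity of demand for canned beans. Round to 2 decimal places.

%ΔQ = (922 − 1370)/[(1370+922)/2] = -448/1146 ≈ -0.3909.
%ΔY = (89,877 − 67,000)/[(67,000+89,877)/2] = 22877/78438.5 ≈ 0.2917.
E_I = %ΔQ/%ΔY ≈ -1.34.
E_I < 0: inferior good.

-1.34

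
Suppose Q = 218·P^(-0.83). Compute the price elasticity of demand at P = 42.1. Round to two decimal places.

For a Cobb–Douglas (constant-elasticity) form Q = A·P^α·…, the elasticity with respect to P equals the exponent α at every point.
Here the exponent on P is -0.83, so the price elasticity of demand is -0.83.

-0.83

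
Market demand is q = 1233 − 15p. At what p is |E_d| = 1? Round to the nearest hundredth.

For linear demand q = a − bp, E = −bp/(a − bp). |E| = 1 ⇒ bp = a − bp ⇒ p = a/(2b).
p = 1233/(2·15) = 41.10.

41.10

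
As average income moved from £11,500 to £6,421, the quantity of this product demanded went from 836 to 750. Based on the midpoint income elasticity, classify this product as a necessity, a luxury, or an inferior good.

necessity

%ΔQ = (750 − 836)/[(836+750)/2] = -86/793 ≈ -0.1084.
%ΔI = (6,421 − 11,500)/[(11,500+6,421)/2] = -5079/8960.5 ≈ -0.5668.
E_I = %ΔQ/%ΔI ≈ 0.191.
E_I ∈ (0,1): normal good (necessity).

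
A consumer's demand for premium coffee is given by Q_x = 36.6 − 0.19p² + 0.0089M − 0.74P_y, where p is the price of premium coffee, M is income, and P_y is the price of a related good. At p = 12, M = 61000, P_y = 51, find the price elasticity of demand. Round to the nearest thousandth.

-0.106

At the given point, Q_x = 36.6 − 0.19(12)² + 0.0089(61000) − 0.74(51) = 36.6 − 27.36 + 542.9 − 37.74 = 514.4.
∂Q_x/∂p = −2·0.19·p = -4.56, so E_p = -4.56·(12/514.4) ≈ -0.106.
|E_p| < 1: demand is inelastic.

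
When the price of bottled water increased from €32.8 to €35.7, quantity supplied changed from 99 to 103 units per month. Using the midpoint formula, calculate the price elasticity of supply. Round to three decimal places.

0.468

%ΔQ = (103 − 99)/[(99 + 103)/2] = 4/101 ≈ 0.0396.
%Δp = (35.7 − 32.8)/[(32.8 + 35.7)/2] = 2.9/34.25 ≈ 0.0847.
Arc elasticity E = %ΔQ/%Δp ≈ 0.0396/0.0847 ≈ 0.468.
|E| < 1: supply is inelastic over this range.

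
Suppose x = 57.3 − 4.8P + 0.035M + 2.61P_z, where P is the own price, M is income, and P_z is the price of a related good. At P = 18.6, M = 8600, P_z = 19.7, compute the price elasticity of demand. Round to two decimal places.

-0.28

Substituting, x = 57.3 − 4.8(18.6) + 0.035(8600) + 2.61(19.7) = 57.3 − 89.28 + 301 + 51.417 = 320.437.
∂x/∂P = −4.8, so E_p = (−4.8)·(18.6/320.437) ≈ -0.28.
|E_p| < 1: demand is inelastic.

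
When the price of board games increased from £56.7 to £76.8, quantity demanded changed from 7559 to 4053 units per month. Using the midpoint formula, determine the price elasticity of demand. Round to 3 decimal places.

-2.005

%ΔQ = (4053 − 7559)/[(7559 + 4053)/2] = -3506/5806 ≈ -0.6039.
%Δp = (76.8 − 56.7)/[(56.7 + 76.8)/2] = 20.1/66.75 ≈ 0.3011.
Arc elasticity E = %ΔQ/%Δp ≈ -0.6039/0.3011 ≈ -2.005.
|E| > 1: demand is elastic over this range.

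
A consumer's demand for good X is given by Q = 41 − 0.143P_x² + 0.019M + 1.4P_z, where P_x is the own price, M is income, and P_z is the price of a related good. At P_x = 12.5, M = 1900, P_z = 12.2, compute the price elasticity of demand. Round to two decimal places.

-0.62

Q = 41 − 0.143(12.5)² + 0.019(1900) + 1.4(12.2) = 41 − 22.3438 + 36.1 + 17.08 = 71.8363.
∂Q/∂P_x = −2·0.143·P_x = -3.575, so E_p = -3.575·(12.5/71.8363) ≈ -0.62.
|E_p| < 1: demand is inelastic.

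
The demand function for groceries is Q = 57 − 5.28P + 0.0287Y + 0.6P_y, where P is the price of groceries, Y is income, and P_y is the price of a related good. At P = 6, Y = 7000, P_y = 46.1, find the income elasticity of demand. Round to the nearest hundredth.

Substituting, Q = 57 − 5.28(6) + 0.0287(7000) + 0.6(46.1) = 57 − 31.68 + 200.9 + 27.66 = 253.88.
∂Q/∂Y = +0.0287, so E_I = 0.0287·(7000/253.88) ≈ 0.79.
E_I ∈ (0,1): normal good (necessity).

0.79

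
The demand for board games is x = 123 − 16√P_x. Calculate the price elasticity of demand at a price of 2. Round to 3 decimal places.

At P_x = 2, x = 100.3726.
dx/dP_x = −16/(2√P_x) = −16/(2·1.4142).
Point elasticity E = (dx/dP_x)·(P_x/x) = -5.6569 × 2/100.3726 ≈ -0.113.
|E| < 1, so demand is inelastic at this price.

-0.113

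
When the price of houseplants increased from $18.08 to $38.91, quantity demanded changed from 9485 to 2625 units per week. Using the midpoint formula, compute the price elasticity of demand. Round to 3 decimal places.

%ΔQ = (2625 − 9485)/[(9485 + 2625)/2] = -6860/6055 ≈ -1.1329.
%ΔP = (38.91 − 18.08)/[(18.08 + 38.91)/2] = 20.83/28.495 ≈ 0.7310.
Arc elasticity E = %ΔQ/%ΔP ≈ -1.1329/0.7310 ≈ -1.550.
|E| > 1: demand is elastic over this range.

-1.550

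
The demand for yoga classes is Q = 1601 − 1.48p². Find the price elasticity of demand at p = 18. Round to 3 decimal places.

-0.855

At p = 18, Q = 1121.48.
dQ/dp = −2·1.48·p = −53.28.
Point elasticity E = (dQ/dp)·(p/Q) = -53.28 × 18/1121.48 ≈ -0.855.
|E| < 1, so demand is inelastic at this price.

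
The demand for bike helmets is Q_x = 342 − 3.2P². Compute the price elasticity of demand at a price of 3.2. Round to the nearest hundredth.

At P = 3.2, Q_x = 309.232.
dQ_x/dP = −2·3.2·P = −20.48.
Point elasticity E = (dQ_x/dP)·(P/Q_x) = -20.48 × 3.2/309.232 ≈ -0.21.
|E| < 1, so demand is inelastic at this price.

-0.21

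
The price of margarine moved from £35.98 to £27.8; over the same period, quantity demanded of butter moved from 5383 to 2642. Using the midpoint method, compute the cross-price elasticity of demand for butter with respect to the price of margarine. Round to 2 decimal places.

%ΔQ_x = (2642 − 5383)/[(5383+2642)/2] = -2741/4012.5 ≈ -0.6831.
%ΔP_y = (27.8 − 35.98)/[(35.98+27.8)/2] ≈ -0.2565.
E_xy = -0.6831/-0.2565 ≈ 2.66.
E_xy > 0, so butter and margarine are substitutes.

2.66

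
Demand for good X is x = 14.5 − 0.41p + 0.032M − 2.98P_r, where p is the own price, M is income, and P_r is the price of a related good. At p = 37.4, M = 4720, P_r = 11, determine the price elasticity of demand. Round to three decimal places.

Substituting, x = 14.5 − 0.41(37.4) + 0.032(4720) − 2.98(11) = 14.5 − 15.334 + 151.04 − 32.78 = 117.426.
∂x/∂p = −0.41, so E_p = (−0.41)·(37.4/117.426) ≈ -0.131.
|E_p| < 1: demand is inelastic.

-0.131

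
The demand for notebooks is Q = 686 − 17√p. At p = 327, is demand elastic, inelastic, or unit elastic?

At p = 327, Q = 378.5866.
dQ/dp = −17/(2√p) = −17/(2·18.0831).
Point elasticity E = (dQ/dp)·(p/Q) = -0.4701 × 327/378.5866 ≈ -0.406.
|E| ≈ 0.406 < 1, so demand is inelastic.

inelastic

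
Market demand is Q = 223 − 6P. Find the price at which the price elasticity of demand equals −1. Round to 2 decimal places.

For linear demand Q = a − bP, E = −bP/(a − bP). |E| = 1 ⇒ bP = a − bP ⇒ P = a/(2b).
P = 223/(2·6) ≈ 18.58.

18.58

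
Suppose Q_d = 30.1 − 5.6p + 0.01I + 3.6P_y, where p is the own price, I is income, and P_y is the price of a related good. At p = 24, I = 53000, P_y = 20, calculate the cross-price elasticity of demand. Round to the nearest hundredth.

0.14

Evaluating quantity at (p, I, P_y) gives Q_d = 30.1 − 5.6(24) + 0.01(53000) + 3.6(20) = 30.1 − 134.4 + 530 + 72 = 497.7.
∂Q_d/∂P_y = +3.6, so E_xy = 3.6·(20/497.7) ≈ 0.14.
E_xy > 0: the goods are substitutes.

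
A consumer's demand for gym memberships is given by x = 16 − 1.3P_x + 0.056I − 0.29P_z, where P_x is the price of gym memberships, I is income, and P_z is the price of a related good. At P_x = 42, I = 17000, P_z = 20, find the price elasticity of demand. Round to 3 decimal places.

-0.060

First evaluate x: 16 − 1.3(42) + 0.056(17000) − 0.29(20) = 16 − 54.6 + 952 − 5.8 = 907.6.
∂x/∂P_x = −1.3, so E_p = (−1.3)·(42/907.6) ≈ -0.060.
|E_p| < 1: demand is inelastic.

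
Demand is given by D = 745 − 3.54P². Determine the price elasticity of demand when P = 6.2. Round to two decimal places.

At P = 6.2, D = 608.9224.
dD/dP = −2·3.54·P = −43.896.
Point elasticity E = (dD/dP)·(P/D) = -43.896 × 6.2/608.9224 ≈ -0.45.
|E| < 1, so demand is inelastic at this price.

-0.45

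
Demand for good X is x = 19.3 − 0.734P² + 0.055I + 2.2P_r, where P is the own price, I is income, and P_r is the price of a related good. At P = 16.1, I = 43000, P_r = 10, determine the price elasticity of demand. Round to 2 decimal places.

At the given point, x = 19.3 − 0.734(16.1)² + 0.055(43000) + 2.2(10) = 19.3 − 190.2601 + 2365 + 22 = 2216.0399.
∂x/∂P = −2·0.734·P = -23.6348, so E_p = -23.6348·(16.1/2216.0399) ≈ -0.17.
|E_p| < 1: demand is inelastic.

-0.17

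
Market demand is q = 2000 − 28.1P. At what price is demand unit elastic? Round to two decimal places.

35.59

For linear demand q = a − bP, E = −bP/(a − bP). |E| = 1 ⇒ bP = a − bP ⇒ P = a/(2b).
P = 2000/(2·28.1) ≈ 35.59.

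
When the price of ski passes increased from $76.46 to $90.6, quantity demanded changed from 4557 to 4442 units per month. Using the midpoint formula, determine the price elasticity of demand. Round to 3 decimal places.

-0.151

%ΔQ = (4442 − 4557)/[(4557 + 4442)/2] = -115/4499.5 ≈ -0.0256.
%ΔP = (90.6 − 76.46)/[(76.46 + 90.6)/2] = 14.14/83.53 ≈ 0.1693.
Arc elasticity E = %ΔQ/%ΔP ≈ -0.0256/0.1693 ≈ -0.151.
|E| < 1: demand is inelastic over this range.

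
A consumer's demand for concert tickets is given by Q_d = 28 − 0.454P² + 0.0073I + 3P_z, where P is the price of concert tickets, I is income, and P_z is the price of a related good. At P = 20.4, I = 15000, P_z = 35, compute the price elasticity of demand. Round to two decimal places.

Evaluating quantity at (P, I, P_z) gives Q_d = 28 − 0.454(20.4)² + 0.0073(15000) + 3(35) = 28 − 188.9366 + 109.5 + 105 = 53.5634.
∂Q_d/∂P = −2·0.454·P = -18.5232, so E_p = -18.5232·(20.4/53.5634) ≈ -7.05.
|E_p| > 1: demand is elastic.

-7.05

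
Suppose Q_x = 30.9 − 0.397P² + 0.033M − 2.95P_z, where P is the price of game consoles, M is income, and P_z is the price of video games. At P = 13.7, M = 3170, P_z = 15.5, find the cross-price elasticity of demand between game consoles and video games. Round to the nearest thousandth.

Substituting, Q_x = 30.9 − 0.397(13.7)² + 0.033(3170) − 2.95(15.5) = 30.9 − 74.5129 + 104.61 − 45.725 = 15.2721.
∂Q_x/∂P_z = −2.95, so E_xy = -2.95·(15.5/15.2721) ≈ -2.994.
E_xy < 0: the goods are complements.

-2.994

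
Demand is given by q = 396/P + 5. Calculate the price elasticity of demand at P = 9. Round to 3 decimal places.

-0.898

At P = 9, q = 49.
dq/dP = −396/P² = −4.8889.
Point elasticity E = (dq/dP)·(P/q) = -4.8889 × 9/49 ≈ -0.898.
|E| < 1, so demand is inelastic at this price.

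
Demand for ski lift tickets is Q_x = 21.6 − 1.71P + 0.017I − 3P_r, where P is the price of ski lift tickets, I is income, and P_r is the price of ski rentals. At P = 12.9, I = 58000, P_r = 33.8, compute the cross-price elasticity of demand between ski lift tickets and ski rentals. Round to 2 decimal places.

First evaluate Q_x: 21.6 − 1.71(12.9) + 0.017(58000) − 3(33.8) = 21.6 − 22.059 + 986 − 101.4 = 884.141.
∂Q_x/∂P_r = −3, so E_xy = -3·(33.8/884.141) ≈ -0.11.
E_xy < 0: the goods are complements.

-0.11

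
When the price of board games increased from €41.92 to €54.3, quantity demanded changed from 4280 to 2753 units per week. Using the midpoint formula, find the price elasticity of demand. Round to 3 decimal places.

-1.687

%Δq = (2753 − 4280)/[(4280 + 2753)/2] = -1527/3516.5 ≈ -0.4342.
%ΔP = (54.3 − 41.92)/[(41.92 + 54.3)/2] = 12.38/48.11 ≈ 0.2573.
Arc elasticity E = %Δq/%ΔP ≈ -0.4342/0.2573 ≈ -1.687.
|E| > 1: demand is elastic over this range.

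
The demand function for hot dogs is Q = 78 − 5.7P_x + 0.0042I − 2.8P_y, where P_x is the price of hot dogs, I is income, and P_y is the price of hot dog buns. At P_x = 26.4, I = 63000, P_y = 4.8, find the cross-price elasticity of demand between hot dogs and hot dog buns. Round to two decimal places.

Q = 78 − 5.7(26.4) + 0.0042(63000) − 2.8(4.8) = 78 − 150.48 + 264.6 − 13.44 = 178.68.
∂Q/∂P_y = −2.8, so E_xy = -2.8·(4.8/178.68) ≈ -0.08.
E_xy < 0: the goods are complements.

-0.08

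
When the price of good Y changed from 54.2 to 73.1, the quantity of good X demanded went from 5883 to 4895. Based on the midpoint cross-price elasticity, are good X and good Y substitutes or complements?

complements

%ΔQ_x = (4895 − 5883)/[(5883+4895)/2] = -988/5389 ≈ -0.1833.
%ΔP_y = (73.1 − 54.2)/[(54.2+73.1)/2] ≈ 0.2969.
E_xy = -0.1833/0.2969 ≈ -0.617.
E_xy < 0, so the goods are complements.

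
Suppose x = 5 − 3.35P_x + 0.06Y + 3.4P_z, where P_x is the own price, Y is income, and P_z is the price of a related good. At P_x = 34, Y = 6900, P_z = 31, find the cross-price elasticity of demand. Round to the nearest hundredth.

0.26

First evaluate x: 5 − 3.35(34) + 0.06(6900) + 3.4(31) = 5 − 113.9 + 414 + 105.4 = 410.5.
∂x/∂P_z = +3.4, so E_xy = 3.4·(31/410.5) ≈ 0.26.
E_xy > 0: the goods are substitutes.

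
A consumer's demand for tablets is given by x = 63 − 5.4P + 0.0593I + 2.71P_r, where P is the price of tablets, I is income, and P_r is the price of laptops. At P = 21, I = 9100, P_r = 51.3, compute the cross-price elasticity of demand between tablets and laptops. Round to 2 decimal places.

First evaluate x: 63 − 5.4(21) + 0.0593(9100) + 2.71(51.3) = 63 − 113.4 + 539.63 + 139.023 = 628.253.
∂x/∂P_r = +2.71, so E_xy = 2.71·(51.3/628.253) ≈ 0.22.
E_xy > 0: the goods are substitutes.

0.22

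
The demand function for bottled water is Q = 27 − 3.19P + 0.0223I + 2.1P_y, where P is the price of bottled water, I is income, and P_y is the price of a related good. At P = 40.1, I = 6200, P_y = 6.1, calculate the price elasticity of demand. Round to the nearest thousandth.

-2.551

First evaluate Q: 27 − 3.19(40.1) + 0.0223(6200) + 2.1(6.1) = 27 − 127.919 + 138.26 + 12.81 = 50.151.
∂Q/∂P = −3.19, so E_p = (−3.19)·(40.1/50.151) ≈ -2.551.
|E_p| > 1: demand is elastic.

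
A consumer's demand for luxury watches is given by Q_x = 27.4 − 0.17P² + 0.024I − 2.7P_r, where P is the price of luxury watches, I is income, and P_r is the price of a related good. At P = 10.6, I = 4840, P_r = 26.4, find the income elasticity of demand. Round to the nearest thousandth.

Substituting, Q_x = 27.4 − 0.17(10.6)² + 0.024(4840) − 2.7(26.4) = 27.4 − 19.1012 + 116.16 − 71.28 = 53.1788.
∂Q_x/∂I = +0.024, so E_I = 0.024·(4840/53.1788) ≈ 2.184.
E_I > 1: normal good (luxury).

2.184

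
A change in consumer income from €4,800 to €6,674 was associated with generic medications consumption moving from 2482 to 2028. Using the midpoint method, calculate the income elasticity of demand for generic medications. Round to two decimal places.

-0.62

%ΔQ = (2028 − 2482)/[(2482+2028)/2] = -454/2255 ≈ -0.2013.
%ΔI = (6,674 − 4,800)/[(4,800+6,674)/2] = 1874/5737 ≈ 0.3267.
E_I = %ΔQ/%ΔI ≈ -0.62.
E_I < 0: inferior good.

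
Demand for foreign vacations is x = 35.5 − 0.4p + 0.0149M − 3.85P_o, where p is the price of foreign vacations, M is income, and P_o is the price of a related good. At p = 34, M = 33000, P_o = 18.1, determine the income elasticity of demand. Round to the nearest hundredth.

Substituting, x = 35.5 − 0.4(34) + 0.0149(33000) − 3.85(18.1) = 35.5 − 13.6 + 491.7 − 69.685 = 443.915.
∂x/∂M = +0.0149, so E_I = 0.0149·(33000/443.915) ≈ 1.11.
E_I > 1: normal good (luxury).

1.11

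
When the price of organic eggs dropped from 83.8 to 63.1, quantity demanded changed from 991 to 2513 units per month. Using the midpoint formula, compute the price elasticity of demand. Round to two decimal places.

%Δq = (2513 − 991)/[(991 + 2513)/2] = 1522/1752 ≈ 0.8687.
%Δp = (63.1 − 83.8)/[(83.8 + 63.1)/2] = -20.7/73.45 ≈ -0.2818.
Arc elasticity E = %Δq/%Δp ≈ 0.8687/-0.2818 ≈ -3.08.
|E| > 1: demand is elastic over this range.

-3.08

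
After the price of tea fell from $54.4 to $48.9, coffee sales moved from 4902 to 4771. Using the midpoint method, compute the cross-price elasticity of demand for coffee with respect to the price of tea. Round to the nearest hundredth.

0.25

%ΔQ_x = (4771 − 4902)/[(4902+4771)/2] = -131/4836.5 ≈ -0.0271.
%ΔP_y = (48.9 − 54.4)/[(54.4+48.9)/2] ≈ -0.1065.
E_xy = -0.0271/-0.1065 ≈ 0.25.
E_xy > 0, so coffee and tea are substitutes.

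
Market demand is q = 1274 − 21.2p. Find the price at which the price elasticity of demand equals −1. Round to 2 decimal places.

For linear demand q = a − bp, E = −bp/(a − bp). |E| = 1 ⇒ bp = a − bp ⇒ p = a/(2b).
p = 1274/(2·21.2) ≈ 30.05.

30.05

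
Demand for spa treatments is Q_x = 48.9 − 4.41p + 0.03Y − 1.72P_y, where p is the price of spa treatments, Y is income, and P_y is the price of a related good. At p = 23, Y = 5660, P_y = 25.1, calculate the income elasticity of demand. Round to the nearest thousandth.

2.292

First evaluate Q_x: 48.9 − 4.41(23) + 0.03(5660) − 1.72(25.1) = 48.9 − 101.43 + 169.8 − 43.172 = 74.098.
∂Q_x/∂Y = +0.03, so E_I = 0.03·(5660/74.098) ≈ 2.292.
E_I > 1: normal good (luxury).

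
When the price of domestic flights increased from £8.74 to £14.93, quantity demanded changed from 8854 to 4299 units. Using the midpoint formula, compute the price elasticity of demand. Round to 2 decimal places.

-1.32

%ΔQ = (4299 − 8854)/[(8854 + 4299)/2] = -4555/6576.5 ≈ -0.6926.
%Δp = (14.93 − 8.74)/[(8.74 + 14.93)/2] = 6.19/11.835 ≈ 0.5230.
Arc elasticity E = %ΔQ/%Δp ≈ -0.6926/0.5230 ≈ -1.32.
|E| > 1: demand is elastic over this range.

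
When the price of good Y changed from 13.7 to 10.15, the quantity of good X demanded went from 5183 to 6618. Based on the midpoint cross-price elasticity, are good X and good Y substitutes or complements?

complements

%ΔQ_x = (6618 − 5183)/[(5183+6618)/2] = 1435/5900.5 ≈ 0.2432.
%ΔP_y = (10.15 − 13.7)/[(13.7+10.15)/2] ≈ -0.2977.
E_xy = 0.2432/-0.2977 ≈ -0.817.
E_xy < 0, so the goods are complements.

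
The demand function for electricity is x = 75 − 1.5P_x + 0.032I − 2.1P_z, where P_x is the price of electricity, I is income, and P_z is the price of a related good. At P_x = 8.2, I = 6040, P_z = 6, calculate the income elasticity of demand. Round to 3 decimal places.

Substituting, x = 75 − 1.5(8.2) + 0.032(6040) − 2.1(6) = 75 − 12.3 + 193.28 − 12.6 = 243.38.
∂x/∂I = +0.032, so E_I = 0.032·(6040/243.38) ≈ 0.794.
E_I ∈ (0,1): normal good (necessity).

0.794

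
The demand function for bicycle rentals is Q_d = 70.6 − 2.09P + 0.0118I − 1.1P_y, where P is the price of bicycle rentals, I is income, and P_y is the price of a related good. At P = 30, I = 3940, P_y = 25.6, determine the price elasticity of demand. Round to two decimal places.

At the given point, Q_d = 70.6 − 2.09(30) + 0.0118(3940) − 1.1(25.6) = 70.6 − 62.7 + 46.492 − 28.16 = 26.232.
∂Q_d/∂P = −2.09, so E_p = (−2.09)·(30/26.232) ≈ -2.39.
|E_p| > 1: demand is elastic.

-2.39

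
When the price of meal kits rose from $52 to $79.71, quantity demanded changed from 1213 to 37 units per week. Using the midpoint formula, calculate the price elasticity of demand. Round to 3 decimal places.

-4.472

%ΔQ = (37 − 1213)/[(1213 + 37)/2] = -1176/625 ≈ -1.8816.
%ΔP = (79.71 − 52)/[(52 + 79.71)/2] = 27.71/65.855 ≈ 0.4208.
Arc elasticity E = %ΔQ/%ΔP ≈ -1.8816/0.4208 ≈ -4.472.
|E| > 1: demand is elastic over this range.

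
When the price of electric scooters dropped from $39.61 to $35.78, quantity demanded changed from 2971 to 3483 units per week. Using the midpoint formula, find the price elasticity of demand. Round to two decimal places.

-1.56

%Δq = (3483 − 2971)/[(2971 + 3483)/2] = 512/3227 ≈ 0.1587.
%ΔP = (35.78 − 39.61)/[(39.61 + 35.78)/2] = -3.83/37.695 ≈ -0.1016.
Arc elasticity E = %Δq/%ΔP ≈ 0.1587/-0.1016 ≈ -1.56.
|E| > 1: demand is elastic over this range.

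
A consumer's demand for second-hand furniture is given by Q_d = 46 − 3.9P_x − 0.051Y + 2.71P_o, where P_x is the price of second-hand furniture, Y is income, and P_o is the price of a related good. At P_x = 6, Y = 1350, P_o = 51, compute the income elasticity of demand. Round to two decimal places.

-0.75

Evaluating quantity at (P_x, Y, P_o) gives Q_d = 46 − 3.9(6) − 0.051(1350) + 2.71(51) = 46 − 23.4 − 68.85 + 138.21 = 91.96.
∂Q_d/∂Y = −0.051, so E_I = -0.051·(1350/91.96) ≈ -0.75.
E_I < 0: inferior good.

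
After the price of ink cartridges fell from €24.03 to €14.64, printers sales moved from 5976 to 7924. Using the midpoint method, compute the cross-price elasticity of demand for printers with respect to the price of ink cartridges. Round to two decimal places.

%ΔQ_x = (7924 − 5976)/[(5976+7924)/2] = 1948/6950 ≈ 0.2803.
%ΔP_y = (14.64 − 24.03)/[(24.03+14.64)/2] ≈ -0.4856.
E_xy = 0.2803/-0.4856 ≈ -0.58.
E_xy < 0, so printers and ink cartridges are complements.

-0.58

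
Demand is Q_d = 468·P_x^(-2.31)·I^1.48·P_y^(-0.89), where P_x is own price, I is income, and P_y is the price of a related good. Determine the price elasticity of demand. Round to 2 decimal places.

For a Cobb–Douglas (constant-elasticity) form Q_d = A·P_x^α·…, the elasticity with respect to P_x equals the exponent α at every point.
Here the exponent on P_x is -2.31, so the price elasticity of demand is -2.31.

-2.31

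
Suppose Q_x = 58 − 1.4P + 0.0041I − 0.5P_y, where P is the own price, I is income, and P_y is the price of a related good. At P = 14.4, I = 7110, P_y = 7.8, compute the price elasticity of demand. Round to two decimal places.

-0.32

At the given point, Q_x = 58 − 1.4(14.4) + 0.0041(7110) − 0.5(7.8) = 58 − 20.16 + 29.151 − 3.9 = 63.091.
∂Q_x/∂P = −1.4, so E_p = (−1.4)·(14.4/63.091) ≈ -0.32.
|E_p| < 1: demand is inelastic.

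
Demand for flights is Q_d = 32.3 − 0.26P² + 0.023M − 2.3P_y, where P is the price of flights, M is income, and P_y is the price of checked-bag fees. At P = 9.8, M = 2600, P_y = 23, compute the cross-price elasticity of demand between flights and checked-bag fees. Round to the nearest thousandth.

-3.718

At the given point, Q_d = 32.3 − 0.26(9.8)² + 0.023(2600) − 2.3(23) = 32.3 − 24.9704 + 59.8 − 52.9 = 14.2296.
∂Q_d/∂P_y = −2.3, so E_xy = -2.3·(23/14.2296) ≈ -3.718.
E_xy < 0: the goods are complements.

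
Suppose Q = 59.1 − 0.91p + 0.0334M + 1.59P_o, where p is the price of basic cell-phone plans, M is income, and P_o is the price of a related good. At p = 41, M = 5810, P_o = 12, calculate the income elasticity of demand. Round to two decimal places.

0.83

Q = 59.1 − 0.91(41) + 0.0334(5810) + 1.59(12) = 59.1 − 37.31 + 194.054 + 19.08 = 234.924.
∂Q/∂M = +0.0334, so E_I = 0.0334·(5810/234.924) ≈ 0.83.
E_I ∈ (0,1): normal good (necessity).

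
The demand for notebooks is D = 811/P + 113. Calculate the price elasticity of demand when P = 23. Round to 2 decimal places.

-0.24

At P = 23, D = 148.2609.
dD/dP = −811/P² = −1.5331.
Point elasticity E = (dD/dP)·(P/D) = -1.5331 × 23/148.2609 ≈ -0.24.
|E| < 1, so demand is inelastic at this price.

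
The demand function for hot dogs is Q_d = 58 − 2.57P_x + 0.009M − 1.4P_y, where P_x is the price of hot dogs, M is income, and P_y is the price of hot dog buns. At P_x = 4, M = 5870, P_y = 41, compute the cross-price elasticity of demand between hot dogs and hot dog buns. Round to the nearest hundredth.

Evaluating quantity at (P_x, M, P_y) gives Q_d = 58 − 2.57(4) + 0.009(5870) − 1.4(41) = 58 − 10.28 + 52.83 − 57.4 = 43.15.
∂Q_d/∂P_y = −1.4, so E_xy = -1.4·(41/43.15) ≈ -1.33.
E_xy < 0: the goods are complements.

-1.33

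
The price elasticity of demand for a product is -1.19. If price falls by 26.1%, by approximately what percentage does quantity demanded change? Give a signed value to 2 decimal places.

31.06

%ΔQ ≈ E × %ΔP = (-1.19) × (-26.1%) ≈ 31.06%.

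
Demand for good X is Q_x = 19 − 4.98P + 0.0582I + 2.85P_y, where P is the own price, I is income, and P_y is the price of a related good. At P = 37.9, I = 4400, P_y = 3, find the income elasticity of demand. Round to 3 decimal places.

First evaluate Q_x: 19 − 4.98(37.9) + 0.0582(4400) + 2.85(3) = 19 − 188.742 + 256.08 + 8.55 = 94.888.
∂Q_x/∂I = +0.0582, so E_I = 0.0582·(4400/94.888) ≈ 2.699.
E_I > 1: normal good (luxury).

2.699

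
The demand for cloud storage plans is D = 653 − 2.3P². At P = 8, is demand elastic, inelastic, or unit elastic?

inelastic

At P = 8, D = 505.8.
dD/dP = −2·2.3·P = −36.8.
Point elasticity E = (dD/dP)·(P/D) = -36.8 × 8/505.8 ≈ -0.582.
|E| ≈ 0.582 < 1, so demand is inelastic.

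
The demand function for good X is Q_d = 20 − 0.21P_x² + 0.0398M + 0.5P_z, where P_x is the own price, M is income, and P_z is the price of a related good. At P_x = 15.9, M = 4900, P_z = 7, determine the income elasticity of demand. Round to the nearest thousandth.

1.179

First evaluate Q_d: 20 − 0.21(15.9)² + 0.0398(4900) + 0.5(7) = 20 − 53.0901 + 195.02 + 3.5 = 165.4299.
∂Q_d/∂M = +0.0398, so E_I = 0.0398·(4900/165.4299) ≈ 1.179.
E_I > 1: normal good (luxury).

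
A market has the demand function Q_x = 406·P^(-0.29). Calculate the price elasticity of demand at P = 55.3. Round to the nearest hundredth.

For a Cobb–Douglas (constant-elasticity) form Q_x = A·P^α·…, the elasticity with respect to P equals the exponent α at every point.
Here the exponent on P is -0.29, so the price elasticity of demand is -0.29.

-0.29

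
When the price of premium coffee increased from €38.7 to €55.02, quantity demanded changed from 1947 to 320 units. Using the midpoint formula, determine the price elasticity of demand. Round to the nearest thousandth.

-4.121

%Δq = (320 − 1947)/[(1947 + 320)/2] = -1627/1133.5 ≈ -1.4354.
%Δp = (55.02 − 38.7)/[(38.7 + 55.02)/2] = 16.32/46.86 ≈ 0.3483.
Arc elasticity E = %Δq/%Δp ≈ -1.4354/0.3483 ≈ -4.121.
|E| > 1: demand is elastic over this range.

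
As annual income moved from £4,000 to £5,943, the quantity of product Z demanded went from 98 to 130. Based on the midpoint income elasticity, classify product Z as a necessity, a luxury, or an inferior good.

necessity

%ΔQ = (130 − 98)/[(98+130)/2] = 32/114 ≈ 0.2807.
%ΔI = (5,943 − 4,000)/[(4,000+5,943)/2] = 1943/4971.5 ≈ 0.3908.
E_I = %ΔQ/%ΔI ≈ 0.718.
E_I ∈ (0,1): normal good (necessity).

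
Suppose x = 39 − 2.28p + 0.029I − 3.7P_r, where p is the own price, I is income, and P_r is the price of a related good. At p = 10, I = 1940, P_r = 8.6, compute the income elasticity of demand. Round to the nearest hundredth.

Substituting, x = 39 − 2.28(10) + 0.029(1940) − 3.7(8.6) = 39 − 22.8 + 56.26 − 31.82 = 40.64.
∂x/∂I = +0.029, so E_I = 0.029·(1940/40.64) ≈ 1.38.
E_I > 1: normal good (luxury).

1.38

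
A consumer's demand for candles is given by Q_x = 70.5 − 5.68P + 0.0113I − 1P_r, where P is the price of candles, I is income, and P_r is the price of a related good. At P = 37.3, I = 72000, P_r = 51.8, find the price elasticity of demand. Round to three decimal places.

At the given point, Q_x = 70.5 − 5.68(37.3) + 0.0113(72000) − 1(51.8) = 70.5 − 211.864 + 813.6 − 51.8 = 620.436.
∂Q_x/∂P = −5.68, so E_p = (−5.68)·(37.3/620.436) ≈ -0.341.
|E_p| < 1: demand is inelastic.

-0.341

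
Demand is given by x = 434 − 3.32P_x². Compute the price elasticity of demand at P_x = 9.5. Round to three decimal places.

At P_x = 9.5, x = 134.37.
dx/dP_x = −2·3.32·P_x = −63.08.
Point elasticity E = (dx/dP_x)·(P_x/x) = -63.08 × 9.5/134.37 ≈ -4.460.
|E| > 1, so demand is elastic at this price.

-4.460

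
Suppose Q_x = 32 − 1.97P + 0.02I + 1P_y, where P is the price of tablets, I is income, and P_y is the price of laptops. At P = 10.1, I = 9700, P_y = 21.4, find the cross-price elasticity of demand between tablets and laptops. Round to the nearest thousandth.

At the given point, Q_x = 32 − 1.97(10.1) + 0.02(9700) + 1(21.4) = 32 − 19.897 + 194 + 21.4 = 227.503.
∂Q_x/∂P_y = +1, so E_xy = 1·(21.4/227.503) ≈ 0.094.
E_xy > 0: the goods are substitutes.

0.094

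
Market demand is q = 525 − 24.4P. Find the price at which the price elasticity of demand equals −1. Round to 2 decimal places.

For linear demand q = a − bP, E = −bP/(a − bP). |E| = 1 ⇒ bP = a − bP ⇒ P = a/(2b).
P = 525/(2·24.4) ≈ 10.76.

10.76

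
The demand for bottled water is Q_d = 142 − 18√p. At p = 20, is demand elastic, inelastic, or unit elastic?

At p = 20, Q_d = 61.5016.
dQ_d/dp = −18/(2√p) = −18/(2·4.4721).
Point elasticity E = (dQ_d/dp)·(p/Q_d) = -2.0125 × 20/61.5016 ≈ -0.654.
|E| ≈ 0.654 < 1, so demand is inelastic.

inelastic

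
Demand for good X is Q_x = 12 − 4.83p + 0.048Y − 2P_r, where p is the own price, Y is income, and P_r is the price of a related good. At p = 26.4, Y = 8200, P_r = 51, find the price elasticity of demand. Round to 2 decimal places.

-0.72

Q_x = 12 − 4.83(26.4) + 0.048(8200) − 2(51) = 12 − 127.512 + 393.6 − 102 = 176.088.
∂Q_x/∂p = −4.83, so E_p = (−4.83)·(26.4/176.088) ≈ -0.72.
|E_p| < 1: demand is inelastic.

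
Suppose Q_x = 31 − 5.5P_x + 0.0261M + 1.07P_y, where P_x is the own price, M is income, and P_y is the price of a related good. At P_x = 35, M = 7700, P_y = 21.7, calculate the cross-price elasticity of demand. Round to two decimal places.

0.37

Substituting, Q_x = 31 − 5.5(35) + 0.0261(7700) + 1.07(21.7) = 31 − 192.5 + 200.97 + 23.219 = 62.689.
∂Q_x/∂P_y = +1.07, so E_xy = 1.07·(21.7/62.689) ≈ 0.37.
E_xy > 0: the goods are substitutes.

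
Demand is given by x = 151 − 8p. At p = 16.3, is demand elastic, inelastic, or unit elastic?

At p = 16.3, x = 20.6.
dx/dp = −8.
Point elasticity E = (dx/dp)·(p/x) = -8 × 16.3/20.6 ≈ -6.330.
|E| ≈ 6.330 > 1, so demand is elastic.

elastic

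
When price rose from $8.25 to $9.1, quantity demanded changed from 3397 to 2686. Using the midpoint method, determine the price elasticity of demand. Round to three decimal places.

-2.386

%ΔQ = (2686 − 3397)/[(3397 + 2686)/2] = -711/3041.5 ≈ -0.2338.
%Δp = (9.1 − 8.25)/[(8.25 + 9.1)/2] = 0.85/8.675 ≈ 0.0980.
Arc elasticity E = %ΔQ/%Δp ≈ -0.2338/0.0980 ≈ -2.386.
|E| > 1: demand is elastic over this range.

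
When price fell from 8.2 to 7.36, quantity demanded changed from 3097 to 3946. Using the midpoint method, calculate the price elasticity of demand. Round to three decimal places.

-2.233

%Δq = (3946 − 3097)/[(3097 + 3946)/2] = 849/3521.5 ≈ 0.2411.
%ΔP = (7.36 − 8.2)/[(8.2 + 7.36)/2] = -0.84/7.78 ≈ -0.1080.
Arc elasticity E = %Δq/%ΔP ≈ 0.2411/-0.1080 ≈ -2.233.
|E| > 1: demand is elastic over this range.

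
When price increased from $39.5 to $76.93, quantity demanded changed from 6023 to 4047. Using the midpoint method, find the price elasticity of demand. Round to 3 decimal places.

%Δq = (4047 − 6023)/[(6023 + 4047)/2] = -1976/5035 ≈ -0.3925.
%ΔP = (76.93 − 39.5)/[(39.5 + 76.93)/2] = 37.43/58.215 ≈ 0.6430.
Arc elasticity E = %Δq/%ΔP ≈ -0.3925/0.6430 ≈ -0.610.
|E| < 1: demand is inelastic over this range.

-0.610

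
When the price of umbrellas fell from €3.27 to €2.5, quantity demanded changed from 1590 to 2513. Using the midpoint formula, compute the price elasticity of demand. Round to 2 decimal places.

%ΔQ = (2513 − 1590)/[(1590 + 2513)/2] = 923/2051.5 ≈ 0.4499.
%Δp = (2.5 − 3.27)/[(3.27 + 2.5)/2] = -0.77/2.885 ≈ -0.2669.
Arc elasticity E = %ΔQ/%Δp ≈ 0.4499/-0.2669 ≈ -1.69.
|E| > 1: demand is elastic over this range.

-1.69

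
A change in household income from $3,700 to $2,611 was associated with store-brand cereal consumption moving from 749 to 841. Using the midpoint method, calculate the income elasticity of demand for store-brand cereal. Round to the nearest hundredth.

%ΔQ = (841 − 749)/[(749+841)/2] = 92/795 ≈ 0.1157.
%ΔI = (2,611 − 3,700)/[(3,700+2,611)/2] = -1089/3155.5 ≈ -0.3451.
E_I = %ΔQ/%ΔI ≈ -0.34.
E_I < 0: inferior good.

-0.34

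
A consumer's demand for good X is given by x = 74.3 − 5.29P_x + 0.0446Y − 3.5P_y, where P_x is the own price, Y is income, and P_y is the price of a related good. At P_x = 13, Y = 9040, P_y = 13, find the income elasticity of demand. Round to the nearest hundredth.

Evaluating quantity at (P_x, Y, P_y) gives x = 74.3 − 5.29(13) + 0.0446(9040) − 3.5(13) = 74.3 − 68.77 + 403.184 − 45.5 = 363.214.
∂x/∂Y = +0.0446, so E_I = 0.0446·(9040/363.214) ≈ 1.11.
E_I > 1: normal good (luxury).

1.11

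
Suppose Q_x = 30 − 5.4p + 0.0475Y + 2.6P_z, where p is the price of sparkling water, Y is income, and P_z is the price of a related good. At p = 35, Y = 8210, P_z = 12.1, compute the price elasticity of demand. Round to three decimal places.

At the given point, Q_x = 30 − 5.4(35) + 0.0475(8210) + 2.6(12.1) = 30 − 189 + 389.975 + 31.46 = 262.435.
∂Q_x/∂p = −5.4, so E_p = (−5.4)·(35/262.435) ≈ -0.720.
|E_p| < 1: demand is inelastic.

-0.720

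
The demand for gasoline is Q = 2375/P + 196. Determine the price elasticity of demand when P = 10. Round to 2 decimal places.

-0.55

At P = 10, Q = 433.5.
dQ/dP = −2375/P² = −23.75.
Point elasticity E = (dQ/dP)·(P/Q) = -23.75 × 10/433.5 ≈ -0.55.
|E| < 1, so demand is inelastic at this price.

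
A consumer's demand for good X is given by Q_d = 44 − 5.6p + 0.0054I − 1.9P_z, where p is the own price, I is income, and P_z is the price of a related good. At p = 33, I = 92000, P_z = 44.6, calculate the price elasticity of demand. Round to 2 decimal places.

Substituting, Q_d = 44 − 5.6(33) + 0.0054(92000) − 1.9(44.6) = 44 − 184.8 + 496.8 − 84.74 = 271.26.
∂Q_d/∂p = −5.6, so E_p = (−5.6)·(33/271.26) ≈ -0.68.
|E_p| < 1: demand is inelastic.

-0.68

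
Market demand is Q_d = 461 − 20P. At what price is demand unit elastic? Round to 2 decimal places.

11.53

For linear demand Q_d = a − bP, E = −bP/(a − bP). |E| = 1 ⇒ bP = a − bP ⇒ P = a/(2b).
P = 461/(2·20) ≈ 11.53.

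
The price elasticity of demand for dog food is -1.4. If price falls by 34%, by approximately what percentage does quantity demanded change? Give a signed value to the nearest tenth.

47.6

%ΔQ ≈ E × %ΔP = (-1.4) × (-34%) = 47.6%.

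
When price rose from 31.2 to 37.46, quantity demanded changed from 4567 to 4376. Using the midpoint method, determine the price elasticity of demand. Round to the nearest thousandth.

-0.234

%Δq = (4376 − 4567)/[(4567 + 4376)/2] = -191/4471.5 ≈ -0.0427.
%Δp = (37.46 − 31.2)/[(31.2 + 37.46)/2] = 6.26/34.33 ≈ 0.1823.
Arc elasticity E = %Δq/%Δp ≈ -0.0427/0.1823 ≈ -0.234.
|E| < 1: demand is inelastic over this range.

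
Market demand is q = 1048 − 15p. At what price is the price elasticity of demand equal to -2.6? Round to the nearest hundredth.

Set −bp/(a − bp) = −2.6 ⇒ bp = 2.6(a − bp) ⇒ bp(1+2.6) = 2.6·a.
p = 2.6·1048/(15·3.6) ≈ 50.46.

50.46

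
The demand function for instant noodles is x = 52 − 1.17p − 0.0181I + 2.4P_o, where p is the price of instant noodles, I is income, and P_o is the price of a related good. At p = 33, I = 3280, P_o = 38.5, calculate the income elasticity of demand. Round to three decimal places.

-1.279

Substituting, x = 52 − 1.17(33) − 0.0181(3280) + 2.4(38.5) = 52 − 38.61 − 59.368 + 92.4 = 46.422.
∂x/∂I = −0.0181, so E_I = -0.0181·(3280/46.422) ≈ -1.279.
E_I < 0: inferior good.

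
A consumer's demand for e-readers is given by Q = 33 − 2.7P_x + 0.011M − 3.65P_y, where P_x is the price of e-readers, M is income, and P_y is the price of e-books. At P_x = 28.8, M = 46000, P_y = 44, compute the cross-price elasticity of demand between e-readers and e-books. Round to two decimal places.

Evaluating quantity at (P_x, M, P_y) gives Q = 33 − 2.7(28.8) + 0.011(46000) − 3.65(44) = 33 − 77.76 + 506 − 160.6 = 300.64.
∂Q/∂P_y = −3.65, so E_xy = -3.65·(44/300.64) ≈ -0.53.
E_xy < 0: the goods are complements.

-0.53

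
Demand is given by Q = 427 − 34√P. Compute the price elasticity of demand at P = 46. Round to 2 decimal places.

At P = 46, Q = 196.4008.
dQ/dP = −34/(2√P) = −34/(2·6.7823).
Point elasticity E = (dQ/dP)·(P/Q) = -2.5065 × 46/196.4008 ≈ -0.59.
|E| < 1, so demand is inelastic at this price.

-0.59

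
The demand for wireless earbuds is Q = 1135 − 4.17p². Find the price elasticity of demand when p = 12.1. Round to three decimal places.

At p = 12.1, Q = 524.4703.
dQ/dp = −2·4.17·p = −100.914.
Point elasticity E = (dQ/dp)·(p/Q) = -100.914 × 12.1/524.4703 ≈ -2.328.
|E| > 1, so demand is elastic at this price.

-2.328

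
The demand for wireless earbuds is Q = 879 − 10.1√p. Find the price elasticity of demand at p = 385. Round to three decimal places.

-0.146

At p = 385, Q = 680.8237.
dQ/dp = −10.1/(2√p) = −10.1/(2·19.6214).
Point elasticity E = (dQ/dp)·(p/Q) = -0.2574 × 385/680.8237 ≈ -0.146.
|E| < 1, so demand is inelastic at this price.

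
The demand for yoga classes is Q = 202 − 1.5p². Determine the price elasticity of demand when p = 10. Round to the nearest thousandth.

-5.769

At p = 10, Q = 52.
dQ/dp = −2·1.5·p = −30.
Point elasticity E = (dQ/dp)·(p/Q) = -30 × 10/52 ≈ -5.769.
|E| > 1, so demand is elastic at this price.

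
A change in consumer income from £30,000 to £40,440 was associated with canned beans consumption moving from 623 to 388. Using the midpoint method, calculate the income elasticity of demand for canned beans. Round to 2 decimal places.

-1.57

%ΔQ = (388 − 623)/[(623+388)/2] = -235/505.5 ≈ -0.4649.
%ΔI = (40,440 − 30,000)/[(30,000+40,440)/2] = 10440/35220 ≈ 0.2964.
E_I = %ΔQ/%ΔI ≈ -1.57.
E_I < 0: inferior good.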